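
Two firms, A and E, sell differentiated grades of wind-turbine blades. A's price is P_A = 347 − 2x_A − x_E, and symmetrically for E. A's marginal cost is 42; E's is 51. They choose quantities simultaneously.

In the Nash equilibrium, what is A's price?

Firm A's profit: π = x_A(347 − 2x_A − x_E) − 42x_A.
∂π/∂x_A = 305 − 4x_A − x_E = 0 ⇒ x_A = 76.25 − 0.25x_E.
Similarly x_E = 74 − 0.25x_A.
Solving the two reaction functions simultaneously: (1 − (−0.25)(−0.25))x_A = 76.25 − 0.25·74, so 0.9375x_A = 57.75 and x_A = 61.6.
Then x_E = 74 − 0.25·61.6 = 58.6.
P_A = 347 − 2·61.6 − 58.6 = 165.2.

165.2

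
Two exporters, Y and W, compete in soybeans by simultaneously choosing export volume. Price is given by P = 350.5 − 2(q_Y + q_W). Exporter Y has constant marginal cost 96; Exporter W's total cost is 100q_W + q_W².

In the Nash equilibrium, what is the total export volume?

75.95

Exporter Y's profit: π = q_Y(350.5 − 2(q_Y + q_W)) − 96q_Y.
∂π/∂q_Y = 254.5 − 4q_Y − 2q_W = 0, so q_Y = 63.625 − 0.5q_W.
For W: ∂π/∂q_W = 250.5 − 6q_W − 2q_Y = 0 ⇒ q_W = 41.75 − (1/3)q_Y.
Plugging q_W into Y's best response: q_Y = 63.625 − 0.5(41.75 − (1/3)q_Y) ⇒ (5/6)q_Y = 42.75, so q_Y = 51.3.
Then q_W = 41.75 − (1/3)·51.3 = 24.65.
Total export volume: 51.3 + 24.65 = 75.95.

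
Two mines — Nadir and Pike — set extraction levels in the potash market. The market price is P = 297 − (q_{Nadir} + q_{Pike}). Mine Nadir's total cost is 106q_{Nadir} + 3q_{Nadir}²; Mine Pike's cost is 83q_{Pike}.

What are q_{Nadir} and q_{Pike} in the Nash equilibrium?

11.2, 101.4

Mine Nadir's profit: π = q_{Nadir}(297 − (q_{Nadir} + q_{Pike})) − 106q_{Nadir} − 3q_{Nadir}².
∂π/∂q_{Nadir} = 191 − 8q_{Nadir} − q_{Pike} = 0, so q_{Nadir} = 23.875 − 0.125q_{Pike}.
For Pike: ∂π/∂q_{Pike} = 214 − 2q_{Pike} − q_{Nadir} = 0 ⇒ q_{Pike} = 107 − 0.5q_{Nadir}.
Plugging q_{Pike} into Nadir's best response: q_{Nadir} = 23.875 − 0.125(107 − 0.5q_{Nadir}) ⇒ 0.9375q_{Nadir} = 10.5, so q_{Nadir} = 11.2.
Then q_{Pike} = 107 − 0.5·11.2 = 101.4.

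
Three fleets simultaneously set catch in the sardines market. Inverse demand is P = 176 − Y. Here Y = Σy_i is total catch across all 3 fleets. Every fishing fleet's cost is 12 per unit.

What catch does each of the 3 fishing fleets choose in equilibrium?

A representative fishing fleet's profit is π_i = y_i(176 − Y) − 12y_i, with Y = y_i + Σ_{j≠i} y_j.
First-order condition: 164 − 2y_i − Σ_{j≠i} y_j = 0.
Imposing symmetry (y_j = y for all j) turns Σ_{j≠i} y_j into 2y, so 164 = 4y and y = 41.

41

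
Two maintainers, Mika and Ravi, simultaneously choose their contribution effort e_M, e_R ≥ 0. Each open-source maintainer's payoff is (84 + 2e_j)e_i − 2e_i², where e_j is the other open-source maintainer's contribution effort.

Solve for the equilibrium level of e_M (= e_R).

42

Mika's payoff is (84 + 2e_R)e_M − 2e_M².
∂π/∂e_M = 84 + 2e_R − 4e_M = 0, so e_M = 21 + 0.5e_R.
By symmetry e_R = e_M; substituting into the reaction function, 0.5e_M = 21 and e_M = 42.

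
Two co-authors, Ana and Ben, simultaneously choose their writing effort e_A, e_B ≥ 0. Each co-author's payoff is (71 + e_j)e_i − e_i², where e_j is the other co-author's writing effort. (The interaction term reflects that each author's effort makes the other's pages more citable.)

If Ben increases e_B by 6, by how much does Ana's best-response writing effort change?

Ana's payoff is (71 + e_B)e_A − e_A².
∂π/∂e_A = 71 + e_B − 2e_A = 0, so e_A = 35.5 + 0.5e_B.
The reaction-function slope is 0.5, so a 6-unit rise in e_B moves e_A by 0.5 × 6 = 3. Ana's best response rises — the actions are strategic complements.

3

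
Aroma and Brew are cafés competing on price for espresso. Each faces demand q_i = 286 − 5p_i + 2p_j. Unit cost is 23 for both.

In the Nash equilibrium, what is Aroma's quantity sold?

Aroma's profit: π = (p_{Aroma} − 23)(286 − 5p_{Aroma} + 2p_{Brew}).
∂π/∂p_{Aroma} = 401 − 10p_{Aroma} + 2p_{Brew} = 0 ⇒ p_{Aroma} = 40.1 + 0.2p_{Brew}.
By symmetry p_{Brew} = p_{Aroma}; substituting into the reaction function, 0.8p_{Aroma} = 40.1 and p_{Aroma} = 50.125.
q_{Aroma} = 286 − 5·50.125 + 2·50.125 = 135.625.

135.625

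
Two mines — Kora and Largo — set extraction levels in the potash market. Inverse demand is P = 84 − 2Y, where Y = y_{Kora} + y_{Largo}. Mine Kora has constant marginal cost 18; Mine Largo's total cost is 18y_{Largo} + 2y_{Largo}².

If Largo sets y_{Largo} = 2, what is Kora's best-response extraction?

15.5

Mine Kora's profit: π = y_{Kora}(84 − 2(y_{Kora} + y_{Largo})) − 18y_{Kora}.
∂π/∂y_{Kora} = 66 − 4y_{Kora} − 2y_{Largo} = 0, so y_{Kora} = 16.5 − 0.5y_{Largo}.
At y_{Largo} = 2: y_{Kora} = 16.5 − 0.5·2 = 15.5.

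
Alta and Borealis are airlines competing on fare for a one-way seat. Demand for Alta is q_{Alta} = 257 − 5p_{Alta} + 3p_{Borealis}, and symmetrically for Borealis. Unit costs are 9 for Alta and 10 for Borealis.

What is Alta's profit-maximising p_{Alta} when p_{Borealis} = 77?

53.3

Alta's profit: π = (p_{Alta} − 9)(257 − 5p_{Alta} + 3p_{Borealis}).
∂π/∂p_{Alta} = 302 − 10p_{Alta} + 3p_{Borealis} = 0 ⇒ p_{Alta} = 30.2 + 0.3p_{Borealis}.
At p_{Borealis} = 77: p_{Alta} = 30.2 + 0.3·77 = 53.3.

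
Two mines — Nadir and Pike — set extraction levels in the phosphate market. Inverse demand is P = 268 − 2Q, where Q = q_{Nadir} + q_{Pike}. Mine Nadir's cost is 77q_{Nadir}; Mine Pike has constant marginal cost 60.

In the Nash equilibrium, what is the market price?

Mine Nadir's profit: π = q_{Nadir}(268 − 2(q_{Nadir} + q_{Pike})) − 77q_{Nadir}.
∂π/∂q_{Nadir} = 191 − 4q_{Nadir} − 2q_{Pike} = 0, so q_{Nadir} = 47.75 − 0.5q_{Pike}.
By the same steps for Pike: q_{Pike} = 52 − 0.5q_{Nadir}.
Plugging q_{Pike} into Nadir's best response: q_{Nadir} = 47.75 − 0.5(52 − 0.5q_{Nadir}) ⇒ 0.75q_{Nadir} = 21.75, so q_{Nadir} = 29.
Then q_{Pike} = 52 − 0.5·29 = 37.5.
Equilibrium price: P = 268 − 2·66.5 = 135.

135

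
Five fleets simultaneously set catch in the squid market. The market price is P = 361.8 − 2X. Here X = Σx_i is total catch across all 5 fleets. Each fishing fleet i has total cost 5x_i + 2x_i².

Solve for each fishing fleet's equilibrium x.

22.3

A representative fishing fleet's profit is π_i = x_i(361.8 − 2X) − 5x_i − 2x_i², with X = x_i + Σ_{j≠i} x_j.
First-order condition: 356.8 − 8x_i − 2Σ_{j≠i} x_j = 0.
Imposing symmetry (x_j = x for all j) turns Σ_{j≠i} x_j into 4x, so 356.8 = 16x and x = 22.3.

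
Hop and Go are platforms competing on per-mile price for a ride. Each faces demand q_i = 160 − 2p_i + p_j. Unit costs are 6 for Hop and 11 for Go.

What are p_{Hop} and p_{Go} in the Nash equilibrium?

Hop's profit: π = (p_{Hop} − 6)(160 − 2p_{Hop} + p_{Go}).
∂π/∂p_{Hop} = 172 − 4p_{Hop} + p_{Go} = 0 ⇒ p_{Hop} = 43 + 0.25p_{Go}.
Similarly p_{Go} = 45.5 + 0.25p_{Hop}.
Solving the two reaction functions simultaneously: (1 − (0.25)(0.25))p_{Hop} = 43 + 0.25·45.5, so 0.9375p_{Hop} = 54.375 and p_{Hop} = 58.
Then p_{Go} = 45.5 + 0.25·58 = 60.

58, 60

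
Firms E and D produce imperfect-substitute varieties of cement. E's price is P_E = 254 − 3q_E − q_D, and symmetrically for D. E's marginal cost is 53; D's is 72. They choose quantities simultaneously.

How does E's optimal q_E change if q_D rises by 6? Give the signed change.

Firm E's profit: π = q_E(254 − 3q_E − q_D) − 53q_E.
∂π/∂q_E = 201 − 6q_E − q_D = 0 ⇒ q_E = 33.5 − (1/6)q_D.
The reaction-function slope is −1/6, so a 6-unit rise in q_D moves q_E by −1/6 × 6 = −1. E's best response falls — the actions are strategic substitutes.

-1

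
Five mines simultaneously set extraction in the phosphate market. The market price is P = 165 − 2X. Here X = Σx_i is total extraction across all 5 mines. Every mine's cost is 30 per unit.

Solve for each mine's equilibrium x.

A representative mine's profit is π_i = x_i(165 − 2X) − 30x_i, with X = x_i + Σ_{j≠i} x_j.
First-order condition: 135 − 4x_i − 2Σ_{j≠i} x_j = 0.
In a symmetric equilibrium every mine chooses the same x, so Σ_{j≠i} x_j = 4x. The condition becomes 135 − 12x = 0, giving x = 135/12 = 11.25.

11.25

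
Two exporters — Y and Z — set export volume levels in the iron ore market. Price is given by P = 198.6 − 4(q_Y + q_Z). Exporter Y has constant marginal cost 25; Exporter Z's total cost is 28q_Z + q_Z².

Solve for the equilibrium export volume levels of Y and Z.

16.4625, 10.475

Exporter Y's profit: π = q_Y(198.6 − 4(q_Y + q_Z)) − 25q_Y.
∂π/∂q_Y = 173.6 − 8q_Y − 4q_Z = 0, so q_Y = 21.7 − 0.5q_Z.
For Z: ∂π/∂q_Z = 170.6 − 10q_Z − 4q_Y = 0 ⇒ q_Z = 17.06 − 0.4q_Y.
Solving the two reaction functions simultaneously: (1 − (−0.5)(−0.4))q_Y = 21.7 − 0.5·17.06, so 0.8q_Y = 13.17 and q_Y = 16.4625.
Then q_Z = 17.06 − 0.4·16.4625 = 10.475.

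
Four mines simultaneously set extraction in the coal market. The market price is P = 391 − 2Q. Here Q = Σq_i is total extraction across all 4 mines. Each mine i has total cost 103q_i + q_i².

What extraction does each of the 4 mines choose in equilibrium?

A representative mine's profit is π_i = q_i(391 − 2Q) − 103q_i − q_i², with Q = q_i + Σ_{j≠i} q_j.
First-order condition: 288 − 6q_i − 2Σ_{j≠i} q_j = 0.
In a symmetric equilibrium every mine chooses the same q, so Σ_{j≠i} q_j = 3q. The condition becomes 288 − 12q = 0, giving q = 288/12 = 24.

24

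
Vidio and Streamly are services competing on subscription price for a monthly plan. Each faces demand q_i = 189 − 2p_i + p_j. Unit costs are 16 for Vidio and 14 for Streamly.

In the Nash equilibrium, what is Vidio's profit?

6589.52

Vidio's profit: π = (p_{Vidio} − 16)(189 − 2p_{Vidio} + p_{Streamly}).
∂π/∂p_{Vidio} = 221 − 4p_{Vidio} + p_{Streamly} = 0 ⇒ p_{Vidio} = 55.25 + 0.25p_{Streamly}.
Similarly p_{Streamly} = 54.25 + 0.25p_{Vidio}.
Substituting the second reaction function into the first: p_{Vidio} = 55.25 + 0.25(54.25 + 0.25p_{Vidio}), which gives 0.9375p_{Vidio} = 68.8125 ⇒ p_{Vidio} = 73.4.
Then p_{Streamly} = 54.25 + 0.25·73.4 = 72.6.
q_{Vidio} = 189 − 2·73.4 + 72.6 = 114.8.
Profit = (73.4 − 16)·114.8 = 6589.52.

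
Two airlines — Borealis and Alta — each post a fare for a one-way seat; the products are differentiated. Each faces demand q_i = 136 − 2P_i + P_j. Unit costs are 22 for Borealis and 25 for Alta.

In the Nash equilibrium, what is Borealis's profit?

Borealis's profit: π = (P_{Borealis} − 22)(136 − 2P_{Borealis} + P_{Alta}).
∂π/∂P_{Borealis} = 180 − 4P_{Borealis} + P_{Alta} = 0 ⇒ P_{Borealis} = 45 + 0.25P_{Alta}.
Similarly P_{Alta} = 46.5 + 0.25P_{Borealis}.
Solving the two reaction functions simultaneously: (1 − (0.25)(0.25))P_{Borealis} = 45 + 0.25·46.5, so 0.9375P_{Borealis} = 56.625 and P_{Borealis} = 60.4.
Then P_{Alta} = 46.5 + 0.25·60.4 = 61.6.
q_{Borealis} = 136 − 2·60.4 + 61.6 = 76.8.
Profit = (60.4 − 22)·76.8 = 2949.12.

2949.12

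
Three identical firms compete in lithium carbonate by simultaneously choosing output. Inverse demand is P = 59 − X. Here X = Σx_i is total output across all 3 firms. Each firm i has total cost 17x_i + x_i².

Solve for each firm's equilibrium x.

A representative firm's profit is π_i = x_i(59 − X) − 17x_i − x_i², with X = x_i + Σ_{j≠i} x_j.
First-order condition: 42 − 4x_i − Σ_{j≠i} x_j = 0.
With identical firms, set every x_j = x: then 42 − 4x − 2x = 0, i.e. x = 42/6 = 7.

7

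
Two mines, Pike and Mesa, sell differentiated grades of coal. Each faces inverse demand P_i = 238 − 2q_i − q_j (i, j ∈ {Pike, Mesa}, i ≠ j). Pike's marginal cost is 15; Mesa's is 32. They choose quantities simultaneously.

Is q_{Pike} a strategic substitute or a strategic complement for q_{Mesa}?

Mine Pike's profit: π = q_{Pike}(238 − 2q_{Pike} − q_{Mesa}) − 15q_{Pike}.
∂π/∂q_{Pike} = 223 − 4q_{Pike} − q_{Mesa} = 0 ⇒ q_{Pike} = 55.75 − 0.25q_{Mesa}.
The best-response slope dq_{Pike}/dq_{Mesa} = −0.25 < 0: the reaction function is downward-sloping, so the choices are strategic substitutes.

strategic substitutes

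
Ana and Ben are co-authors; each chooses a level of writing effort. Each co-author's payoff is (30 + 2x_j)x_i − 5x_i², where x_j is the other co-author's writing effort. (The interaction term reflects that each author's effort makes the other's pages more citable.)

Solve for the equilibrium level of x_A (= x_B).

Ana's payoff is (30 + 2x_B)x_A − 5x_A².
∂π/∂x_A = 30 + 2x_B − 10x_A = 0, so x_A = 3 + 0.2x_B.
By symmetry x_B = x_A; substituting into the reaction function, 0.8x_A = 3 and x_A = 3.75.

3.75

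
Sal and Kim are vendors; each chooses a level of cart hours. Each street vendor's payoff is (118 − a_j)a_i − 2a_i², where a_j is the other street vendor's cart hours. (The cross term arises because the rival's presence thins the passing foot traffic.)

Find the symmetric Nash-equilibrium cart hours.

23.6

Sal's payoff is (118 − a_K)a_S − 2a_S².
∂π/∂a_S = 118 − a_K − 4a_S = 0, so a_S = 29.5 − 0.25a_K.
By symmetry a_K = a_S; substituting into the reaction function, 1.25a_S = 29.5 and a_S = 23.6.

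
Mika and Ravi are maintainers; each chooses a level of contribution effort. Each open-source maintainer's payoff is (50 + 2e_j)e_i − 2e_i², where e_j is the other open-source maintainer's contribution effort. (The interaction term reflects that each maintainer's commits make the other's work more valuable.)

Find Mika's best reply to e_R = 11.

18

Mika's payoff is (50 + 2e_R)e_M − 2e_M².
∂π/∂e_M = 50 + 2e_R − 4e_M = 0, so e_M = 12.5 + 0.5e_R.
At e_R = 11: e_M = 12.5 + 0.5·11 = 18.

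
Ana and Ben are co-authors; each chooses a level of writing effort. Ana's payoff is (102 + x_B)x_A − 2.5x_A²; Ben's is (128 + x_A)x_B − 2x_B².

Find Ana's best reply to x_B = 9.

Expanding Ana's payoff: 102x_A + x_Bx_A − 2.5x_A².
∂π/∂x_A = 102 + x_B − 5x_A = 0, so x_A = 20.4 + 0.2x_B.
At x_B = 9: x_A = 20.4 + 0.2·9 = 22.2.

22.2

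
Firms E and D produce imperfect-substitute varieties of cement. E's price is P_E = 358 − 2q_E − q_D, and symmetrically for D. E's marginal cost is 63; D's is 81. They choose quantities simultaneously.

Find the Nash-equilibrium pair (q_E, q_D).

Firm E's profit: π = q_E(358 − 2q_E − q_D) − 63q_E.
∂π/∂q_E = 295 − 4q_E − q_D = 0 ⇒ q_E = 73.75 − 0.25q_D.
Similarly q_D = 69.25 − 0.25q_E.
Solving the two reaction functions simultaneously: (1 − (−0.25)(−0.25))q_E = 73.75 − 0.25·69.25, so 0.9375q_E = 56.4375 and q_E = 60.2.
Then q_D = 69.25 − 0.25·60.2 = 54.2.

60.2, 54.2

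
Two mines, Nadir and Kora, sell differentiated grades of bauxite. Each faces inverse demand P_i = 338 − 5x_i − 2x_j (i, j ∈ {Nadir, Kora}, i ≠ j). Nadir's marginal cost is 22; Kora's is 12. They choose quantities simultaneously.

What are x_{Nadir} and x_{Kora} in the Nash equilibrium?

26.125, 27.375

Mine Nadir's profit: π = x_{Nadir}(338 − 5x_{Nadir} − 2x_{Kora}) − 22x_{Nadir}.
∂π/∂x_{Nadir} = 316 − 10x_{Nadir} − 2x_{Kora} = 0 ⇒ x_{Nadir} = 31.6 − 0.2x_{Kora}.
Similarly x_{Kora} = 32.6 − 0.2x_{Nadir}.
Solving the two reaction functions simultaneously: (1 − (−0.2)(−0.2))x_{Nadir} = 31.6 − 0.2·32.6, so 0.96x_{Nadir} = 25.08 and x_{Nadir} = 26.125.
Then x_{Kora} = 32.6 − 0.2·26.125 = 27.375.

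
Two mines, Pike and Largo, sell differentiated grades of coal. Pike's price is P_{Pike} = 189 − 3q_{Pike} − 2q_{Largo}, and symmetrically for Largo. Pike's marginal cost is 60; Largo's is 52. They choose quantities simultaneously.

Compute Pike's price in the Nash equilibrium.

Mine Pike's profit: π = q_{Pike}(189 − 3q_{Pike} − 2q_{Largo}) − 60q_{Pike}.
∂π/∂q_{Pike} = 129 − 6q_{Pike} − 2q_{Largo} = 0 ⇒ q_{Pike} = 21.5 − (1/3)q_{Largo}.
Similarly q_{Largo} = 137/6 − (1/3)q_{Pike}.
Solving the two reaction functions simultaneously: (1 − (−1/3)(−1/3))q_{Pike} = 21.5 − (1/3)·(137/6), so (8/9)q_{Pike} = 125/9 and q_{Pike} = 15.625.
Then q_{Largo} = 137/6 − (1/3)·15.625 = 17.625.
P_{Pike} = 189 − 3·15.625 − 2·17.625 = 106.875.

106.875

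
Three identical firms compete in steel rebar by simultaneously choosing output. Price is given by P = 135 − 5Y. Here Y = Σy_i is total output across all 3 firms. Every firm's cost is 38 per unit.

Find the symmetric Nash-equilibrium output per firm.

4.85

A representative firm's profit is π_i = y_i(135 − 5Y) − 38y_i, with Y = y_i + Σ_{j≠i} y_j.
First-order condition: 97 − 10y_i − 5Σ_{j≠i} y_j = 0.
Imposing symmetry (y_j = y for all j) turns Σ_{j≠i} y_j into 2y, so 97 = 20y and y = 4.85.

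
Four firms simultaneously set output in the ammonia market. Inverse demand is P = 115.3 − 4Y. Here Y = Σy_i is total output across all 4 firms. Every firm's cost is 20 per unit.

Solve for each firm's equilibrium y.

A representative firm's profit is π_i = y_i(115.3 − 4Y) − 20y_i, with Y = y_i + Σ_{j≠i} y_j.
First-order condition: 95.3 − 8y_i − 4Σ_{j≠i} y_j = 0.
With identical firms, set every y_j = y: then 95.3 − 8y − 12y = 0, i.e. y = 95.3/20 = 4.765.

4.765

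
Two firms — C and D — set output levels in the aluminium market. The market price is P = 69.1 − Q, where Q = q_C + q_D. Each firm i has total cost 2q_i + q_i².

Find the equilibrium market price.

42.26

Firm C's profit: π = q_C(69.1 − (q_C + q_D)) − 2q_C − q_C².
∂π/∂q_C = 67.1 − 4q_C − q_D = 0, so q_C = 16.775 − 0.25q_D.
The game is symmetric, so in equilibrium q_D = q_C: the reaction function gives 1.25q_C = 16.775, hence q_C = 13.42.
Equilibrium price: P = 69.1 − 26.84 = 42.26.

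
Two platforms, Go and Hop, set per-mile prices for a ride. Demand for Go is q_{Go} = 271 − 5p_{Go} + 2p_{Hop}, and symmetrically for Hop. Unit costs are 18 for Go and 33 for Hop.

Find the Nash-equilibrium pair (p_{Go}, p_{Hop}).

Go's profit: π = (p_{Go} − 18)(271 − 5p_{Go} + 2p_{Hop}).
∂π/∂p_{Go} = 361 − 10p_{Go} + 2p_{Hop} = 0 ⇒ p_{Go} = 36.1 + 0.2p_{Hop}.
Similarly p_{Hop} = 43.6 + 0.2p_{Go}.
Solving the two reaction functions simultaneously: (1 − (0.2)(0.2))p_{Go} = 36.1 + 0.2·43.6, so 0.96p_{Go} = 44.82 and p_{Go} = 46.6875.
Then p_{Hop} = 43.6 + 0.2·46.6875 = 52.9375.

46.6875, 52.9375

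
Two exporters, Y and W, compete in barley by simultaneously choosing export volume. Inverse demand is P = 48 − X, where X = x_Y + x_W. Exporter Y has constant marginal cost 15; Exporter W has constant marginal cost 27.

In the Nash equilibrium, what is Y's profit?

Exporter Y's profit: π = x_Y(48 − (x_Y + x_W)) − 15x_Y.
∂π/∂x_Y = 33 − 2x_Y − x_W = 0, so x_Y = 16.5 − 0.5x_W.
By the same steps for W: x_W = 10.5 − 0.5x_Y.
Solving the two reaction functions simultaneously: (1 − (−0.5)(−0.5))x_Y = 16.5 − 0.5·10.5, so 0.75x_Y = 11.25 and x_Y = 15.
Then x_W = 10.5 − 0.5·15 = 3.
Price P = 48 − 18 = 30.
Y's profit: (30 − 15)·15 = 225.

225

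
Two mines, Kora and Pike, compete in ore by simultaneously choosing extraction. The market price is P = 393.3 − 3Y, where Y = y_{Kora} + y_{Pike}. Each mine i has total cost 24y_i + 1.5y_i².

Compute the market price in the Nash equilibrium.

208.65

Mine Kora's profit: π = y_{Kora}(393.3 − 3(y_{Kora} + y_{Pike})) − 24y_{Kora} − 1.5y_{Kora}².
∂π/∂y_{Kora} = 369.3 − 9y_{Kora} − 3y_{Pike} = 0, so y_{Kora} = 1231/30 − (1/3)y_{Pike}.
The game is symmetric, so in equilibrium y_{Pike} = y_{Kora}: the reaction function gives (4/3)y_{Kora} = 1231/30, hence y_{Kora} = 30.775.
Equilibrium price: P = 393.3 − 3·61.55 = 208.65.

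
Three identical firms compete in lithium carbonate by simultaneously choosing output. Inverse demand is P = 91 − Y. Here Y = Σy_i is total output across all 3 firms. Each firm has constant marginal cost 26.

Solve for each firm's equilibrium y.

16.25

A representative firm's profit is π_i = y_i(91 − Y) − 26y_i, with Y = y_i + Σ_{j≠i} y_j.
First-order condition: 65 − 2y_i − Σ_{j≠i} y_j = 0.
Imposing symmetry (y_j = y for all j) turns Σ_{j≠i} y_j into 2y, so 65 = 4y and y = 16.25.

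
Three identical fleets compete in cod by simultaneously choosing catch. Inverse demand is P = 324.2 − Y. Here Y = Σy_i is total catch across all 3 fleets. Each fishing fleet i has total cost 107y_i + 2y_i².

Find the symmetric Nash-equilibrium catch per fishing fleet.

A representative fishing fleet's profit is π_i = y_i(324.2 − Y) − 107y_i − 2y_i², with Y = y_i + Σ_{j≠i} y_j.
First-order condition: 217.2 − 6y_i − Σ_{j≠i} y_j = 0.
In a symmetric equilibrium every fishing fleet chooses the same y, so Σ_{j≠i} y_j = 2y. The condition becomes 217.2 − 8y = 0, giving y = 217.2/8 = 27.15.

27.15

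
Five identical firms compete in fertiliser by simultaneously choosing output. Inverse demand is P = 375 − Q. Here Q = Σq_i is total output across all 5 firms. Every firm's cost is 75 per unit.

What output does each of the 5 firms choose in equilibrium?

50

A representative firm's profit is π_i = q_i(375 − Q) − 75q_i, with Q = q_i + Σ_{j≠i} q_j.
First-order condition: 300 − 2q_i − Σ_{j≠i} q_j = 0.
With identical firms, set every q_j = q: then 300 − 2q − 4q = 0, i.e. q = 300/6 = 50.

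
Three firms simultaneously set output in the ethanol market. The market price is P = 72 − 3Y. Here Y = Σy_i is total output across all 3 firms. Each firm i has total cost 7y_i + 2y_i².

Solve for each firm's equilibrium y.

A representative firm's profit is π_i = y_i(72 − 3Y) − 7y_i − 2y_i², with Y = y_i + Σ_{j≠i} y_j.
First-order condition: 65 − 10y_i − 3Σ_{j≠i} y_j = 0.
Imposing symmetry (y_j = y for all j) turns Σ_{j≠i} y_j into 2y, so 65 = 16y and y = 4.0625.

4.0625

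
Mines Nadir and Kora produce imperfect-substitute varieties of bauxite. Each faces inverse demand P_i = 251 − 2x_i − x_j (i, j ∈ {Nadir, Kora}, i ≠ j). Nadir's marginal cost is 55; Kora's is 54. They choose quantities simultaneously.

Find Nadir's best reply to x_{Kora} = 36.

Mine Nadir's profit: π = x_{Nadir}(251 − 2x_{Nadir} − x_{Kora}) − 55x_{Nadir}.
∂π/∂x_{Nadir} = 196 − 4x_{Nadir} − x_{Kora} = 0 ⇒ x_{Nadir} = 49 − 0.25x_{Kora}.
At x_{Kora} = 36: x_{Nadir} = 49 − 0.25·36 = 40.

40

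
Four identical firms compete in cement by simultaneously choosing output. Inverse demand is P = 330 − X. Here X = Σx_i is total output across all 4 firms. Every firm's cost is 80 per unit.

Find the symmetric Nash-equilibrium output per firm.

A representative firm's profit is π_i = x_i(330 − X) − 80x_i, with X = x_i + Σ_{j≠i} x_j.
First-order condition: 250 − 2x_i − Σ_{j≠i} x_j = 0.
In a symmetric equilibrium every firm chooses the same x, so Σ_{j≠i} x_j = 3x. The condition becomes 250 − 5x = 0, giving x = 250/5 = 50.

50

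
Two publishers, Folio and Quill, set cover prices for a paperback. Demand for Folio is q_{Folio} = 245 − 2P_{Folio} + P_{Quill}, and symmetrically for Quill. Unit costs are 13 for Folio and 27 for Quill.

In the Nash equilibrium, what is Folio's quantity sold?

158.4

Folio's profit: π = (P_{Folio} − 13)(245 − 2P_{Folio} + P_{Quill}).
∂π/∂P_{Folio} = 271 − 4P_{Folio} + P_{Quill} = 0 ⇒ P_{Folio} = 67.75 + 0.25P_{Quill}.
Similarly P_{Quill} = 74.75 + 0.25P_{Folio}.
Substituting the second reaction function into the first: P_{Folio} = 67.75 + 0.25(74.75 + 0.25P_{Folio}), which gives 0.9375P_{Folio} = 86.4375 ⇒ P_{Folio} = 92.2.
Then P_{Quill} = 74.75 + 0.25·92.2 = 97.8.
q_{Folio} = 245 − 2·92.2 + 97.8 = 158.4.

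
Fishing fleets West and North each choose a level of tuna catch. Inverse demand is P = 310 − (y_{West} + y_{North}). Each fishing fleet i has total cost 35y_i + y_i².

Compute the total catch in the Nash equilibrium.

Fishing fleet West's profit: π = y_{West}(310 − (y_{West} + y_{North})) − 35y_{West} − y_{West}².
∂π/∂y_{West} = 275 − 4y_{West} − y_{North} = 0, so y_{West} = 68.75 − 0.25y_{North}.
Setting y_{West} = y_{North} in the reaction function: y_{West} = 68.75 − 0.25y_{West}, so y_{West} = 68.75 / 1.25 = 55.
Total catch: 55 + 55 = 110.

110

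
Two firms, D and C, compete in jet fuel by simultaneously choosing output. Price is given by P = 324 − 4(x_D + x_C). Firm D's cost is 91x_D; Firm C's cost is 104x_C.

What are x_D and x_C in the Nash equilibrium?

Firm D's profit: π = x_D(324 − 4(x_D + x_C)) − 91x_D.
∂π/∂x_D = 233 − 8x_D − 4x_C = 0, so x_D = 29.125 − 0.5x_C.
By the same steps for C: x_C = 27.5 − 0.5x_D.
Solving the two reaction functions simultaneously: (1 − (−0.5)(−0.5))x_D = 29.125 − 0.5·27.5, so 0.75x_D = 15.375 and x_D = 20.5.
Then x_C = 27.5 − 0.5·20.5 = 17.25.

20.5, 17.25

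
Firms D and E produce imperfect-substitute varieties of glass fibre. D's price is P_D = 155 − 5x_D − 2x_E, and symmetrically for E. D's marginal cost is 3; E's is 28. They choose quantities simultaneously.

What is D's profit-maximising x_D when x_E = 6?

Firm D's profit: π = x_D(155 − 5x_D − 2x_E) − 3x_D.
∂π/∂x_D = 152 − 10x_D − 2x_E = 0 ⇒ x_D = 15.2 − 0.2x_E.
At x_E = 6: x_D = 15.2 − 0.2·6 = 14.

14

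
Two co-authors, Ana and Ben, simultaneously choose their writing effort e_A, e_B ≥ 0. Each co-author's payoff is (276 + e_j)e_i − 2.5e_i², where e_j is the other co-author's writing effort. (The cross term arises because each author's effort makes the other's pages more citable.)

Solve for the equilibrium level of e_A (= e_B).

69

Ana's payoff is (276 + e_B)e_A − 2.5e_A².
∂π/∂e_A = 276 + e_B − 5e_A = 0, so e_A = 55.2 + 0.2e_B.
Setting e_A = e_B in the reaction function: e_A = 55.2 + 0.2e_A, so e_A = 55.2 / 0.8 = 69.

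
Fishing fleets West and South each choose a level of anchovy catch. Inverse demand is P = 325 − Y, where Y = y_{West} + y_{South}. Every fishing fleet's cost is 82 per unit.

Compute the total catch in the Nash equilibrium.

162

Fishing fleet West's profit: π = y_{West}(325 − (y_{West} + y_{South})) − 82y_{West}.
∂π/∂y_{West} = 243 − 2y_{West} − y_{South} = 0, so y_{West} = 121.5 − 0.5y_{South}.
The game is symmetric, so in equilibrium y_{South} = y_{West}: the reaction function gives 1.5y_{West} = 121.5, hence y_{West} = 81.
Total catch: 81 + 81 = 162.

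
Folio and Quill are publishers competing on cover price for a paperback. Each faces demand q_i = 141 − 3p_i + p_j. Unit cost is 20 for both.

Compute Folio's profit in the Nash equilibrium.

Folio's profit: π = (p_{Folio} − 20)(141 − 3p_{Folio} + p_{Quill}).
∂π/∂p_{Folio} = 201 − 6p_{Folio} + p_{Quill} = 0 ⇒ p_{Folio} = 33.5 + (1/6)p_{Quill}.
Setting p_{Folio} = p_{Quill} in the reaction function: p_{Folio} = 33.5 + (1/6)p_{Folio}, so p_{Folio} = 33.5 / (5/6) = 40.2.
q_{Folio} = 141 − 3·40.2 + 40.2 = 60.6.
Profit = (40.2 − 20)·60.6 = 1224.12.

1224.12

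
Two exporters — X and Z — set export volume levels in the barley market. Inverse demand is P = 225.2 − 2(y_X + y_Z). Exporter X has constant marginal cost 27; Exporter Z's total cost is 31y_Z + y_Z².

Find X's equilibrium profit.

3206.4032

Exporter X's profit: π = y_X(225.2 − 2(y_X + y_Z)) − 27y_X.
∂π/∂y_X = 198.2 − 4y_X − 2y_Z = 0, so y_X = 49.55 − 0.5y_Z.
For Z: ∂π/∂y_Z = 194.2 − 6y_Z − 2y_X = 0 ⇒ y_Z = 971/30 − (1/3)y_X.
Solving the two reaction functions simultaneously: (1 − (−0.5)(−1/3))y_X = 49.55 − 0.5·(971/30), so (5/6)y_X = 1001/30 and y_X = 40.04.
Then y_Z = 971/30 − (1/3)·40.04 = 19.02.
Price P = 225.2 − 2·59.06 = 107.08.
X's profit: (107.08 − 27)·40.04 = 3206.4032.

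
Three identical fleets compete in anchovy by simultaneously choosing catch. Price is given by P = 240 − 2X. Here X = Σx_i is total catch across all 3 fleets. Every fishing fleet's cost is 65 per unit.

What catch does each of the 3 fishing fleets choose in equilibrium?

A representative fishing fleet's profit is π_i = x_i(240 − 2X) − 65x_i, with X = x_i + Σ_{j≠i} x_j.
First-order condition: 175 − 4x_i − 2Σ_{j≠i} x_j = 0.
With identical fishing fleets, set every x_j = x: then 175 − 4x − 4x = 0, i.e. x = 175/8 = 21.875.

21.875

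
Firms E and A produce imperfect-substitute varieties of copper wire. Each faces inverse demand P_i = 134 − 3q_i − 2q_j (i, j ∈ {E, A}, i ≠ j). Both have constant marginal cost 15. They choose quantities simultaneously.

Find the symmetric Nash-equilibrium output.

14.875

Firm E's profit: π = q_E(134 − 3q_E − 2q_A) − 15q_E.
∂π/∂q_E = 119 − 6q_E − 2q_A = 0 ⇒ q_E = 119/6 − (1/3)q_A.
By symmetry q_A = q_E; substituting into the reaction function, (4/3)q_E = 119/6 and q_E = 14.875.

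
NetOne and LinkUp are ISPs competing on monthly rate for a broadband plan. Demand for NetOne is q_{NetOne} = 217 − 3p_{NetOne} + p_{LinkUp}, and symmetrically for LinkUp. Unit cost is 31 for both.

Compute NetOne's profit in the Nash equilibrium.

NetOne's profit: π = (p_{NetOne} − 31)(217 − 3p_{NetOne} + p_{LinkUp}).
∂π/∂p_{NetOne} = 310 − 6p_{NetOne} + p_{LinkUp} = 0 ⇒ p_{NetOne} = 155/3 + (1/6)p_{LinkUp}.
Setting p_{NetOne} = p_{LinkUp} in the reaction function: p_{NetOne} = 155/3 + (1/6)p_{NetOne}, so p_{NetOne} = (155/3) / (5/6) = 62.
q_{NetOne} = 217 − 3·62 + 62 = 93.
Profit = (62 − 31)·93 = 2883.

2883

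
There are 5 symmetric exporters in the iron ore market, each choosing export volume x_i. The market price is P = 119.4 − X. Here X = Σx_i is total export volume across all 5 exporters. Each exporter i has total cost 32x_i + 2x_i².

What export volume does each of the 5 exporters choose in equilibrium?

A representative exporter's profit is π_i = x_i(119.4 − X) − 32x_i − 2x_i², with X = x_i + Σ_{j≠i} x_j.
First-order condition: 87.4 − 6x_i − Σ_{j≠i} x_j = 0.
With identical exporters, set every x_j = x: then 87.4 − 6x − 4x = 0, i.e. x = 87.4/10 = 8.74.

8.74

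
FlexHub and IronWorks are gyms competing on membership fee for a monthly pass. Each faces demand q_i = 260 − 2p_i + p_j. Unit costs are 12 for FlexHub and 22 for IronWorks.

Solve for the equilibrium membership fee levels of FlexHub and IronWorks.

96, 100

FlexHub's profit: π = (p_{FlexHub} − 12)(260 − 2p_{FlexHub} + p_{IronWorks}).
∂π/∂p_{FlexHub} = 284 − 4p_{FlexHub} + p_{IronWorks} = 0 ⇒ p_{FlexHub} = 71 + 0.25p_{IronWorks}.
Similarly p_{IronWorks} = 76 + 0.25p_{FlexHub}.
Plugging p_{IronWorks} into FlexHub's best response: p_{FlexHub} = 71 + 0.25(76 + 0.25p_{FlexHub}) ⇒ 0.9375p_{FlexHub} = 90, so p_{FlexHub} = 96.
Then p_{IronWorks} = 76 + 0.25·96 = 100.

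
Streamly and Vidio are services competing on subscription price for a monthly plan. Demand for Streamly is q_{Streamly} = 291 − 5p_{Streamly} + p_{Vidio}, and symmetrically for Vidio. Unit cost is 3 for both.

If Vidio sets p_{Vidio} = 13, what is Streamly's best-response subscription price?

Streamly's profit: π = (p_{Streamly} − 3)(291 − 5p_{Streamly} + p_{Vidio}).
∂π/∂p_{Streamly} = 306 − 10p_{Streamly} + p_{Vidio} = 0 ⇒ p_{Streamly} = 30.6 + 0.1p_{Vidio}.
At p_{Vidio} = 13: p_{Streamly} = 30.6 + 0.1·13 = 31.9.

31.9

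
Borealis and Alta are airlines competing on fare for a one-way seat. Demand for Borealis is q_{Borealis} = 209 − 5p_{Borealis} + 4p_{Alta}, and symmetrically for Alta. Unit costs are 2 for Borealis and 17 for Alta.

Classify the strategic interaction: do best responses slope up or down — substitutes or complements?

strategic complements

Borealis's profit: π = (p_{Borealis} − 2)(209 − 5p_{Borealis} + 4p_{Alta}).
∂π/∂p_{Borealis} = 219 − 10p_{Borealis} + 4p_{Alta} = 0 ⇒ p_{Borealis} = 21.9 + 0.4p_{Alta}.
The best-response slope dp_{Borealis}/dp_{Alta} = 0.4 > 0: the reaction function is upward-sloping, so the choices are strategic complements.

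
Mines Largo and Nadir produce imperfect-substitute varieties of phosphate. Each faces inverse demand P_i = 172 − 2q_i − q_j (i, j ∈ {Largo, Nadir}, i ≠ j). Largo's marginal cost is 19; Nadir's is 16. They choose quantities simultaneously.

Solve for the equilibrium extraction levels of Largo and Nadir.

Mine Largo's profit: π = q_{Largo}(172 − 2q_{Largo} − q_{Nadir}) − 19q_{Largo}.
∂π/∂q_{Largo} = 153 − 4q_{Largo} − q_{Nadir} = 0 ⇒ q_{Largo} = 38.25 − 0.25q_{Nadir}.
Similarly q_{Nadir} = 39 − 0.25q_{Largo}.
Solving the two reaction functions simultaneously: (1 − (−0.25)(−0.25))q_{Largo} = 38.25 − 0.25·39, so 0.9375q_{Largo} = 28.5 and q_{Largo} = 30.4.
Then q_{Nadir} = 39 − 0.25·30.4 = 31.4.

30.4, 31.4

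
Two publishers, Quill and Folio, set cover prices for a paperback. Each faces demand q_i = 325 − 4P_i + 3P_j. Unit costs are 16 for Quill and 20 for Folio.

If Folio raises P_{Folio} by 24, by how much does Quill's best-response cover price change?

Quill's profit: π = (P_{Quill} − 16)(325 − 4P_{Quill} + 3P_{Folio}).
∂π/∂P_{Quill} = 389 − 8P_{Quill} + 3P_{Folio} = 0 ⇒ P_{Quill} = 48.625 + 0.375P_{Folio}.
The reaction-function slope is 0.375, so a 24-unit rise in P_{Folio} moves P_{Quill} by 0.375 × 24 = 9. Quill's best response rises — the actions are strategic complements.

9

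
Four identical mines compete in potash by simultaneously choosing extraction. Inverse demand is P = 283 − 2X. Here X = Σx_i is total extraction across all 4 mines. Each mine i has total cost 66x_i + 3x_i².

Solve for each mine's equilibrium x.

13.5625

A representative mine's profit is π_i = x_i(283 − 2X) − 66x_i − 3x_i², with X = x_i + Σ_{j≠i} x_j.
First-order condition: 217 − 10x_i − 2Σ_{j≠i} x_j = 0.
In a symmetric equilibrium every mine chooses the same x, so Σ_{j≠i} x_j = 3x. The condition becomes 217 − 16x = 0, giving x = 217/16 = 13.5625.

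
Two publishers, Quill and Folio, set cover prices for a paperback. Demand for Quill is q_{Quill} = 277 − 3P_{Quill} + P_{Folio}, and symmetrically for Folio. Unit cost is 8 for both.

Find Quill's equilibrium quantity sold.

Quill's profit: π = (P_{Quill} − 8)(277 − 3P_{Quill} + P_{Folio}).
∂π/∂P_{Quill} = 301 − 6P_{Quill} + P_{Folio} = 0 ⇒ P_{Quill} = 301/6 + (1/6)P_{Folio}.
By symmetry P_{Folio} = P_{Quill}; substituting into the reaction function, (5/6)P_{Quill} = 301/6 and P_{Quill} = 60.2.
q_{Quill} = 277 − 3·60.2 + 60.2 = 156.6.

156.6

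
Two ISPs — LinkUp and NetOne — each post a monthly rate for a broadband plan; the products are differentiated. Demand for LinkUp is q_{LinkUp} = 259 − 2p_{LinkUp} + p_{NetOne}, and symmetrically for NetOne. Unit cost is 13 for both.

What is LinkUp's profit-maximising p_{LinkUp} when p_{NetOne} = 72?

89.25

LinkUp's profit: π = (p_{LinkUp} − 13)(259 − 2p_{LinkUp} + p_{NetOne}).
∂π/∂p_{LinkUp} = 285 − 4p_{LinkUp} + p_{NetOne} = 0 ⇒ p_{LinkUp} = 71.25 + 0.25p_{NetOne}.
At p_{NetOne} = 72: p_{LinkUp} = 71.25 + 0.25·72 = 89.25.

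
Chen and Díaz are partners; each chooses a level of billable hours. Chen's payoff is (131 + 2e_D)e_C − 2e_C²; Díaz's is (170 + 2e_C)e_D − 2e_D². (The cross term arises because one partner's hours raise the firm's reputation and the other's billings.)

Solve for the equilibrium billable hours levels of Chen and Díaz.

72, 78.5

Expanding Chen's payoff: 131e_C + 2e_De_C − 2e_C².
∂π/∂e_C = 131 + 2e_D − 4e_C = 0, so e_C = 32.75 + 0.5e_D.
Likewise for Díaz: e_D = 42.5 + 0.5e_C.
Substituting the second reaction function into the first: e_C = 32.75 + 0.5(42.5 + 0.5e_C), which gives 0.75e_C = 54 ⇒ e_C = 72.
Then e_D = 42.5 + 0.5·72 = 78.5.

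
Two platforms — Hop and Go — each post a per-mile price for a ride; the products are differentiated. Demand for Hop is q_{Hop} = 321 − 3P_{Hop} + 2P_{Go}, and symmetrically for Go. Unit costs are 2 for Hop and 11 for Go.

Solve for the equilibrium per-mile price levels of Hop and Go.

Hop's profit: π = (P_{Hop} − 2)(321 − 3P_{Hop} + 2P_{Go}).
∂π/∂P_{Hop} = 327 − 6P_{Hop} + 2P_{Go} = 0 ⇒ P_{Hop} = 54.5 + (1/3)P_{Go}.
Similarly P_{Go} = 59 + (1/3)P_{Hop}.
Substituting the second reaction function into the first: P_{Hop} = 54.5 + (1/3)(59 + (1/3)P_{Hop}), which gives (8/9)P_{Hop} = 445/6 ⇒ P_{Hop} = 83.4375.
Then P_{Go} = 59 + (1/3)·83.4375 = 86.8125.

83.4375, 86.8125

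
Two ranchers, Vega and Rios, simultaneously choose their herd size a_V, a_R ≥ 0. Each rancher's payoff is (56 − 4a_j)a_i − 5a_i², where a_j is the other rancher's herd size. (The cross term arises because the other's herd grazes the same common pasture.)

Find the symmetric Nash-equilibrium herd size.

Vega's payoff is (56 − 4a_R)a_V − 5a_V².
∂π/∂a_V = 56 − 4a_R − 10a_V = 0, so a_V = 5.6 − 0.4a_R.
The game is symmetric, so in equilibrium a_R = a_V: the reaction function gives 1.4a_V = 5.6, hence a_V = 4.

4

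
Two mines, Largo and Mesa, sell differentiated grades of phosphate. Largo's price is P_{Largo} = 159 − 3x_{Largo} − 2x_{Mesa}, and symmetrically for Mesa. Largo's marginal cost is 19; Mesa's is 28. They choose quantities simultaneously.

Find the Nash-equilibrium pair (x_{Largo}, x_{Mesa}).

18.0625, 15.8125

Mine Largo's profit: π = x_{Largo}(159 − 3x_{Largo} − 2x_{Mesa}) − 19x_{Largo}.
∂π/∂x_{Largo} = 140 − 6x_{Largo} − 2x_{Mesa} = 0 ⇒ x_{Largo} = 70/3 − (1/3)x_{Mesa}.
Similarly x_{Mesa} = 131/6 − (1/3)x_{Largo}.
Substituting the second reaction function into the first: x_{Largo} = 70/3 − (1/3)(131/6 − (1/3)x_{Largo}), which gives (8/9)x_{Largo} = 289/18 ⇒ x_{Largo} = 18.0625.
Then x_{Mesa} = 131/6 − (1/3)·18.0625 = 15.8125.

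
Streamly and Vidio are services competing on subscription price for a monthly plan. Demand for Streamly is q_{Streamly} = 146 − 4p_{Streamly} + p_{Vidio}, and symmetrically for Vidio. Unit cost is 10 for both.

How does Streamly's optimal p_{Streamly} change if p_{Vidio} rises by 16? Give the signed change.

Streamly's profit: π = (p_{Streamly} − 10)(146 − 4p_{Streamly} + p_{Vidio}).
∂π/∂p_{Streamly} = 186 − 8p_{Streamly} + p_{Vidio} = 0 ⇒ p_{Streamly} = 23.25 + 0.125p_{Vidio}.
The reaction-function slope is 0.125, so a 16-unit rise in p_{Vidio} moves p_{Streamly} by 0.125 × 16 = 2. Streamly's best response rises — the actions are strategic complements.

2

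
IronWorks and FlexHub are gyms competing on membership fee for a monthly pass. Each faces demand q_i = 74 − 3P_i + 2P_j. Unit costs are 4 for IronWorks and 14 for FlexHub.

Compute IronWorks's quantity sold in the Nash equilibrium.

58.125

IronWorks's profit: π = (P_{IronWorks} − 4)(74 − 3P_{IronWorks} + 2P_{FlexHub}).
∂π/∂P_{IronWorks} = 86 − 6P_{IronWorks} + 2P_{FlexHub} = 0 ⇒ P_{IronWorks} = 43/3 + (1/3)P_{FlexHub}.
Similarly P_{FlexHub} = 58/3 + (1/3)P_{IronWorks}.
Plugging P_{FlexHub} into IronWorks's best response: P_{IronWorks} = 43/3 + (1/3)(58/3 + (1/3)P_{IronWorks}) ⇒ (8/9)P_{IronWorks} = 187/9, so P_{IronWorks} = 23.375.
Then P_{FlexHub} = 58/3 + (1/3)·23.375 = 27.125.
q_{IronWorks} = 74 − 3·23.375 + 2·27.125 = 58.125.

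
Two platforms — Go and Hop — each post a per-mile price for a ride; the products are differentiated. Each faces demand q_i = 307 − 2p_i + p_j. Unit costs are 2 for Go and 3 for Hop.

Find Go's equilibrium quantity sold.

203.6

Go's profit: π = (p_{Go} − 2)(307 − 2p_{Go} + p_{Hop}).
∂π/∂p_{Go} = 311 − 4p_{Go} + p_{Hop} = 0 ⇒ p_{Go} = 77.75 + 0.25p_{Hop}.
Similarly p_{Hop} = 78.25 + 0.25p_{Go}.
Solving the two reaction functions simultaneously: (1 − (0.25)(0.25))p_{Go} = 77.75 + 0.25·78.25, so 0.9375p_{Go} = 97.3125 and p_{Go} = 103.8.
Then p_{Hop} = 78.25 + 0.25·103.8 = 104.2.
q_{Go} = 307 − 2·103.8 + 104.2 = 203.6.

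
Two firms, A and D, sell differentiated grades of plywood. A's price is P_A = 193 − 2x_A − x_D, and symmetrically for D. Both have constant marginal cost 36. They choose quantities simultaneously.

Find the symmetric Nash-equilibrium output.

Firm A's profit: π = x_A(193 − 2x_A − x_D) − 36x_A.
∂π/∂x_A = 157 − 4x_A − x_D = 0 ⇒ x_A = 39.25 − 0.25x_D.
By symmetry x_D = x_A; substituting into the reaction function, 1.25x_A = 39.25 and x_A = 31.4.

31.4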